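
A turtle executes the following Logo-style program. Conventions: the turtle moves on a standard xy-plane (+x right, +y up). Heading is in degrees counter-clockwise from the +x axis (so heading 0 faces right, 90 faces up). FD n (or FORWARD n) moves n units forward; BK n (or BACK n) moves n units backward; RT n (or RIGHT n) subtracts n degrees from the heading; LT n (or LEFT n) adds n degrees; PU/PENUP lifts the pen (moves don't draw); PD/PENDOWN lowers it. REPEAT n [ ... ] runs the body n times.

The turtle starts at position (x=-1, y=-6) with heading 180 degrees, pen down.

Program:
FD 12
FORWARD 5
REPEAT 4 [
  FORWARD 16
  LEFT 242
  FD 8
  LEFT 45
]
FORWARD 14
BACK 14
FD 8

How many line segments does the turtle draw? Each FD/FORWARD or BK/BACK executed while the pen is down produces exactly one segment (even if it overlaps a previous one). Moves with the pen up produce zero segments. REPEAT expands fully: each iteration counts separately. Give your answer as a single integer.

Executing turtle program step by step:
Start: pos=(-1,-6), heading=180, pen down
FD 12: (-1,-6) -> (-13,-6) [heading=180, draw]
FD 5: (-13,-6) -> (-18,-6) [heading=180, draw]
REPEAT 4 [
  -- iteration 1/4 --
  FD 16: (-18,-6) -> (-34,-6) [heading=180, draw]
  LT 242: heading 180 -> 62
  FD 8: (-34,-6) -> (-30.244,1.064) [heading=62, draw]
  LT 45: heading 62 -> 107
  -- iteration 2/4 --
  FD 16: (-30.244,1.064) -> (-34.922,16.364) [heading=107, draw]
  LT 242: heading 107 -> 349
  FD 8: (-34.922,16.364) -> (-27.069,14.838) [heading=349, draw]
  LT 45: heading 349 -> 34
  -- iteration 3/4 --
  FD 16: (-27.069,14.838) -> (-13.805,23.785) [heading=34, draw]
  LT 242: heading 34 -> 276
  FD 8: (-13.805,23.785) -> (-12.968,15.829) [heading=276, draw]
  LT 45: heading 276 -> 321
  -- iteration 4/4 --
  FD 16: (-12.968,15.829) -> (-0.534,5.76) [heading=321, draw]
  LT 242: heading 321 -> 203
  FD 8: (-0.534,5.76) -> (-7.898,2.634) [heading=203, draw]
  LT 45: heading 203 -> 248
]
FD 14: (-7.898,2.634) -> (-13.143,-10.347) [heading=248, draw]
BK 14: (-13.143,-10.347) -> (-7.898,2.634) [heading=248, draw]
FD 8: (-7.898,2.634) -> (-10.895,-4.784) [heading=248, draw]
Final: pos=(-10.895,-4.784), heading=248, 13 segment(s) drawn
Segments drawn: 13

Answer: 13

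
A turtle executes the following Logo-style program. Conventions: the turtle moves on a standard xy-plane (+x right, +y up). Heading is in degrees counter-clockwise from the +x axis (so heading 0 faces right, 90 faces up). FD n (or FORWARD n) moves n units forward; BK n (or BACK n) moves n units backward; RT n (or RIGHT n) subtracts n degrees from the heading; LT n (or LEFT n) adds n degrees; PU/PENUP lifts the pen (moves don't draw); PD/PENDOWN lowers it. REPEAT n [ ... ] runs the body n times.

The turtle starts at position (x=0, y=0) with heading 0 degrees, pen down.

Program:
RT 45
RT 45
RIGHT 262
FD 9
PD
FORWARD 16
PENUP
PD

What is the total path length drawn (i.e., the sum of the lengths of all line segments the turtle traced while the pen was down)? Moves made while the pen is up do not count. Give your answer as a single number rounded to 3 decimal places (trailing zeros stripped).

Executing turtle program step by step:
Start: pos=(0,0), heading=0, pen down
RT 45: heading 0 -> 315
RT 45: heading 315 -> 270
RT 262: heading 270 -> 8
FD 9: (0,0) -> (8.912,1.253) [heading=8, draw]
PD: pen down
FD 16: (8.912,1.253) -> (24.757,3.479) [heading=8, draw]
PU: pen up
PD: pen down
Final: pos=(24.757,3.479), heading=8, 2 segment(s) drawn

Segment lengths:
  seg 1: (0,0) -> (8.912,1.253), length = 9
  seg 2: (8.912,1.253) -> (24.757,3.479), length = 16
Total = 25

Answer: 25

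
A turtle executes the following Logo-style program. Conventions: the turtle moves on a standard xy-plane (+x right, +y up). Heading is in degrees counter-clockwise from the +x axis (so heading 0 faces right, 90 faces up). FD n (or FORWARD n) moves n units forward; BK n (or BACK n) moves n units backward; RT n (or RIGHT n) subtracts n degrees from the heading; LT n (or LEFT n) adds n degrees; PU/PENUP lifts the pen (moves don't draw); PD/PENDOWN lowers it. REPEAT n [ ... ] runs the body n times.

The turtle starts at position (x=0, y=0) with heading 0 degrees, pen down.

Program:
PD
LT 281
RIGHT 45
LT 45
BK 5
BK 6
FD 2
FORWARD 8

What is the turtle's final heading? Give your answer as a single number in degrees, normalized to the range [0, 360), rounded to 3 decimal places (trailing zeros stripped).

Executing turtle program step by step:
Start: pos=(0,0), heading=0, pen down
PD: pen down
LT 281: heading 0 -> 281
RT 45: heading 281 -> 236
LT 45: heading 236 -> 281
BK 5: (0,0) -> (-0.954,4.908) [heading=281, draw]
BK 6: (-0.954,4.908) -> (-2.099,10.798) [heading=281, draw]
FD 2: (-2.099,10.798) -> (-1.717,8.835) [heading=281, draw]
FD 8: (-1.717,8.835) -> (-0.191,0.982) [heading=281, draw]
Final: pos=(-0.191,0.982), heading=281, 4 segment(s) drawn

Answer: 281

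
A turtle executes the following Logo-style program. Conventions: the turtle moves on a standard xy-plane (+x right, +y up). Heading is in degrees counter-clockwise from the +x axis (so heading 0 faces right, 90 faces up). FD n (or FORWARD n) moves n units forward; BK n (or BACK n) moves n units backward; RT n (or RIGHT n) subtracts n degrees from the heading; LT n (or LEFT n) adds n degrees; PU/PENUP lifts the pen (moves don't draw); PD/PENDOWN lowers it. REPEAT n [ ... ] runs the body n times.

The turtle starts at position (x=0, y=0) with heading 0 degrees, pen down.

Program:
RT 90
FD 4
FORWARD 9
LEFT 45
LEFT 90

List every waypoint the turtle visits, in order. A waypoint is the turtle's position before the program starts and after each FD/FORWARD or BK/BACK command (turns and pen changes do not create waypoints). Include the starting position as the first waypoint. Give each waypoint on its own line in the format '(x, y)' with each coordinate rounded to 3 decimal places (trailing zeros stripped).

Answer: (0, 0)
(0, -4)
(0, -13)

Derivation:
Executing turtle program step by step:
Start: pos=(0,0), heading=0, pen down
RT 90: heading 0 -> 270
FD 4: (0,0) -> (0,-4) [heading=270, draw]
FD 9: (0,-4) -> (0,-13) [heading=270, draw]
LT 45: heading 270 -> 315
LT 90: heading 315 -> 45
Final: pos=(0,-13), heading=45, 2 segment(s) drawn
Waypoints (3 total):
(0, 0)
(0, -4)
(0, -13)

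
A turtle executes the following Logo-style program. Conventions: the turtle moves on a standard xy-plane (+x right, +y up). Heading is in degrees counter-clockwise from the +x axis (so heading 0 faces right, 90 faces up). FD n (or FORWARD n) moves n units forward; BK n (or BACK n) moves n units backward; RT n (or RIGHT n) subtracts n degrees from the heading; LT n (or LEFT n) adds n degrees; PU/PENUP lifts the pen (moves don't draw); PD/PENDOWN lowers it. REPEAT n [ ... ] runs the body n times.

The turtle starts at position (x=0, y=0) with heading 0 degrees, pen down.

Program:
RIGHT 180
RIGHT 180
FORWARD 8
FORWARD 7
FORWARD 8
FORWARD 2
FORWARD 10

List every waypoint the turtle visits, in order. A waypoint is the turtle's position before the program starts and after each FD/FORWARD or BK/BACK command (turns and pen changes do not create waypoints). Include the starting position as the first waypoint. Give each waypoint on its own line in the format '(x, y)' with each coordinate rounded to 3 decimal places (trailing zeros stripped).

Executing turtle program step by step:
Start: pos=(0,0), heading=0, pen down
RT 180: heading 0 -> 180
RT 180: heading 180 -> 0
FD 8: (0,0) -> (8,0) [heading=0, draw]
FD 7: (8,0) -> (15,0) [heading=0, draw]
FD 8: (15,0) -> (23,0) [heading=0, draw]
FD 2: (23,0) -> (25,0) [heading=0, draw]
FD 10: (25,0) -> (35,0) [heading=0, draw]
Final: pos=(35,0), heading=0, 5 segment(s) drawn
Waypoints (6 total):
(0, 0)
(8, 0)
(15, 0)
(23, 0)
(25, 0)
(35, 0)

Answer: (0, 0)
(8, 0)
(15, 0)
(23, 0)
(25, 0)
(35, 0)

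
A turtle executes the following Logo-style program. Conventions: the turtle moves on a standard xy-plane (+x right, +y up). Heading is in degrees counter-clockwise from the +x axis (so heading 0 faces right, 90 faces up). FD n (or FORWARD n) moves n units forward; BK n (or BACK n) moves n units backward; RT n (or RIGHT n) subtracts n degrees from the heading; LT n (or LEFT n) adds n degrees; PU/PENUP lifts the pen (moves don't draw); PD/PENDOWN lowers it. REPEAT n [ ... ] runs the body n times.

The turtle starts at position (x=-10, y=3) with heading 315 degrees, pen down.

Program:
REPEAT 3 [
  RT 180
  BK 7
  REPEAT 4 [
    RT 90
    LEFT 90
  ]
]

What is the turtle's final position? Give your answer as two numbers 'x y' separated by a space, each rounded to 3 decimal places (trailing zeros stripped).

Answer: -5.05 -1.95

Derivation:
Executing turtle program step by step:
Start: pos=(-10,3), heading=315, pen down
REPEAT 3 [
  -- iteration 1/3 --
  RT 180: heading 315 -> 135
  BK 7: (-10,3) -> (-5.05,-1.95) [heading=135, draw]
  REPEAT 4 [
    -- iteration 1/4 --
    RT 90: heading 135 -> 45
    LT 90: heading 45 -> 135
    -- iteration 2/4 --
    RT 90: heading 135 -> 45
    LT 90: heading 45 -> 135
    -- iteration 3/4 --
    RT 90: heading 135 -> 45
    LT 90: heading 45 -> 135
    -- iteration 4/4 --
    RT 90: heading 135 -> 45
    LT 90: heading 45 -> 135
  ]
  -- iteration 2/3 --
  RT 180: heading 135 -> 315
  BK 7: (-5.05,-1.95) -> (-10,3) [heading=315, draw]
  REPEAT 4 [
    -- iteration 1/4 --
    RT 90: heading 315 -> 225
    LT 90: heading 225 -> 315
    -- iteration 2/4 --
    RT 90: heading 315 -> 225
    LT 90: heading 225 -> 315
    -- iteration 3/4 --
    RT 90: heading 315 -> 225
    LT 90: heading 225 -> 315
    -- iteration 4/4 --
    RT 90: heading 315 -> 225
    LT 90: heading 225 -> 315
  ]
  -- iteration 3/3 --
  RT 180: heading 315 -> 135
  BK 7: (-10,3) -> (-5.05,-1.95) [heading=135, draw]
  REPEAT 4 [
    -- iteration 1/4 --
    RT 90: heading 135 -> 45
    LT 90: heading 45 -> 135
    -- iteration 2/4 --
    RT 90: heading 135 -> 45
    LT 90: heading 45 -> 135
    -- iteration 3/4 --
    RT 90: heading 135 -> 45
    LT 90: heading 45 -> 135
    -- iteration 4/4 --
    RT 90: heading 135 -> 45
    LT 90: heading 45 -> 135
  ]
]
Final: pos=(-5.05,-1.95), heading=135, 3 segment(s) drawn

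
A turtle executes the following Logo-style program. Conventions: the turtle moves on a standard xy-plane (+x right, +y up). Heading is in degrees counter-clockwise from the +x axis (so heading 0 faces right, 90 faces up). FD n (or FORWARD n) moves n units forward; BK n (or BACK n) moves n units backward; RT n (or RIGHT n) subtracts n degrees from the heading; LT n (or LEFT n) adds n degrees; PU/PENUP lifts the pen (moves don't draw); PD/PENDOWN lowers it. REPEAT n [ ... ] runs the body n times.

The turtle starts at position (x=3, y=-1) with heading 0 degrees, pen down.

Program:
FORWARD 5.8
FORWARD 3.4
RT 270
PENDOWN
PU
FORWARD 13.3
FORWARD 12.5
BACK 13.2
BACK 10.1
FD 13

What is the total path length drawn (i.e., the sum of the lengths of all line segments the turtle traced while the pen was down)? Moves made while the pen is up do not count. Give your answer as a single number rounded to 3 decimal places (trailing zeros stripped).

Executing turtle program step by step:
Start: pos=(3,-1), heading=0, pen down
FD 5.8: (3,-1) -> (8.8,-1) [heading=0, draw]
FD 3.4: (8.8,-1) -> (12.2,-1) [heading=0, draw]
RT 270: heading 0 -> 90
PD: pen down
PU: pen up
FD 13.3: (12.2,-1) -> (12.2,12.3) [heading=90, move]
FD 12.5: (12.2,12.3) -> (12.2,24.8) [heading=90, move]
BK 13.2: (12.2,24.8) -> (12.2,11.6) [heading=90, move]
BK 10.1: (12.2,11.6) -> (12.2,1.5) [heading=90, move]
FD 13: (12.2,1.5) -> (12.2,14.5) [heading=90, move]
Final: pos=(12.2,14.5), heading=90, 2 segment(s) drawn

Segment lengths:
  seg 1: (3,-1) -> (8.8,-1), length = 5.8
  seg 2: (8.8,-1) -> (12.2,-1), length = 3.4
Total = 9.2

Answer: 9.2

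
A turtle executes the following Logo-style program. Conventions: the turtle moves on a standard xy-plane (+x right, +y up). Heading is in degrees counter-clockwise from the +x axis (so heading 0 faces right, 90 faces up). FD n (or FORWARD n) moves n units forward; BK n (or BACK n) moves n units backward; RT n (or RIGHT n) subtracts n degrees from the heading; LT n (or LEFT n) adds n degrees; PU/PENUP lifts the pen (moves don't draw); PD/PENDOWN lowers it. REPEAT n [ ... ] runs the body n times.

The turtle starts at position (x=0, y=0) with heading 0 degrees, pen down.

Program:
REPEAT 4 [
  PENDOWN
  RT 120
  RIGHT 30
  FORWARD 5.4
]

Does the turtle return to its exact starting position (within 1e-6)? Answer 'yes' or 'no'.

Answer: no

Derivation:
Executing turtle program step by step:
Start: pos=(0,0), heading=0, pen down
REPEAT 4 [
  -- iteration 1/4 --
  PD: pen down
  RT 120: heading 0 -> 240
  RT 30: heading 240 -> 210
  FD 5.4: (0,0) -> (-4.677,-2.7) [heading=210, draw]
  -- iteration 2/4 --
  PD: pen down
  RT 120: heading 210 -> 90
  RT 30: heading 90 -> 60
  FD 5.4: (-4.677,-2.7) -> (-1.977,1.977) [heading=60, draw]
  -- iteration 3/4 --
  PD: pen down
  RT 120: heading 60 -> 300
  RT 30: heading 300 -> 270
  FD 5.4: (-1.977,1.977) -> (-1.977,-3.423) [heading=270, draw]
  -- iteration 4/4 --
  PD: pen down
  RT 120: heading 270 -> 150
  RT 30: heading 150 -> 120
  FD 5.4: (-1.977,-3.423) -> (-4.677,1.253) [heading=120, draw]
]
Final: pos=(-4.677,1.253), heading=120, 4 segment(s) drawn

Start position: (0, 0)
Final position: (-4.677, 1.253)
Distance = 4.842; >= 1e-6 -> NOT closed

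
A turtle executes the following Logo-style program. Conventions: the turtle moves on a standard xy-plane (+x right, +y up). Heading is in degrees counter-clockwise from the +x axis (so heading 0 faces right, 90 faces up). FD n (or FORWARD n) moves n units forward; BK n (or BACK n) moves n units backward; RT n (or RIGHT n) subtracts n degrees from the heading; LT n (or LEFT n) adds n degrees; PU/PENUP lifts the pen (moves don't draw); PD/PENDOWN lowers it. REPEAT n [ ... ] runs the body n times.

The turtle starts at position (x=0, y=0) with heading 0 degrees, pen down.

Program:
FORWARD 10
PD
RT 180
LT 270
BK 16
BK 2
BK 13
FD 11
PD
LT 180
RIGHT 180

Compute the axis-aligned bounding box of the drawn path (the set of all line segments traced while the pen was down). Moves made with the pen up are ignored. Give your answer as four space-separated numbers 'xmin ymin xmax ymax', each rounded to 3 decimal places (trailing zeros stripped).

Executing turtle program step by step:
Start: pos=(0,0), heading=0, pen down
FD 10: (0,0) -> (10,0) [heading=0, draw]
PD: pen down
RT 180: heading 0 -> 180
LT 270: heading 180 -> 90
BK 16: (10,0) -> (10,-16) [heading=90, draw]
BK 2: (10,-16) -> (10,-18) [heading=90, draw]
BK 13: (10,-18) -> (10,-31) [heading=90, draw]
FD 11: (10,-31) -> (10,-20) [heading=90, draw]
PD: pen down
LT 180: heading 90 -> 270
RT 180: heading 270 -> 90
Final: pos=(10,-20), heading=90, 5 segment(s) drawn

Segment endpoints: x in {0, 10, 10}, y in {-31, -20, -18, -16, 0}
xmin=0, ymin=-31, xmax=10, ymax=0

Answer: 0 -31 10 0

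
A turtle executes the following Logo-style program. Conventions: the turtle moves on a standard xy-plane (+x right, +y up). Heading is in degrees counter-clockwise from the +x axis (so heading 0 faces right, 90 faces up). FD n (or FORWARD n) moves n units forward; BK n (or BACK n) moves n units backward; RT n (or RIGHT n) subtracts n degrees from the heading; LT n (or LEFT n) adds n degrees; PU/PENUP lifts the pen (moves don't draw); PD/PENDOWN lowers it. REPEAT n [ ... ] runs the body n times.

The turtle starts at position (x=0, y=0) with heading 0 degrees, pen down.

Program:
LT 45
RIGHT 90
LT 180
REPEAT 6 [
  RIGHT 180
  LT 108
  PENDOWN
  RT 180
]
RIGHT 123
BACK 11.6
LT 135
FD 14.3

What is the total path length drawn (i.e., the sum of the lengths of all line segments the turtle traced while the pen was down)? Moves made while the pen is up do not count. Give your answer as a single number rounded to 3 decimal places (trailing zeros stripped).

Answer: 25.9

Derivation:
Executing turtle program step by step:
Start: pos=(0,0), heading=0, pen down
LT 45: heading 0 -> 45
RT 90: heading 45 -> 315
LT 180: heading 315 -> 135
REPEAT 6 [
  -- iteration 1/6 --
  RT 180: heading 135 -> 315
  LT 108: heading 315 -> 63
  PD: pen down
  RT 180: heading 63 -> 243
  -- iteration 2/6 --
  RT 180: heading 243 -> 63
  LT 108: heading 63 -> 171
  PD: pen down
  RT 180: heading 171 -> 351
  -- iteration 3/6 --
  RT 180: heading 351 -> 171
  LT 108: heading 171 -> 279
  PD: pen down
  RT 180: heading 279 -> 99
  -- iteration 4/6 --
  RT 180: heading 99 -> 279
  LT 108: heading 279 -> 27
  PD: pen down
  RT 180: heading 27 -> 207
  -- iteration 5/6 --
  RT 180: heading 207 -> 27
  LT 108: heading 27 -> 135
  PD: pen down
  RT 180: heading 135 -> 315
  -- iteration 6/6 --
  RT 180: heading 315 -> 135
  LT 108: heading 135 -> 243
  PD: pen down
  RT 180: heading 243 -> 63
]
RT 123: heading 63 -> 300
BK 11.6: (0,0) -> (-5.8,10.046) [heading=300, draw]
LT 135: heading 300 -> 75
FD 14.3: (-5.8,10.046) -> (-2.099,23.859) [heading=75, draw]
Final: pos=(-2.099,23.859), heading=75, 2 segment(s) drawn

Segment lengths:
  seg 1: (0,0) -> (-5.8,10.046), length = 11.6
  seg 2: (-5.8,10.046) -> (-2.099,23.859), length = 14.3
Total = 25.9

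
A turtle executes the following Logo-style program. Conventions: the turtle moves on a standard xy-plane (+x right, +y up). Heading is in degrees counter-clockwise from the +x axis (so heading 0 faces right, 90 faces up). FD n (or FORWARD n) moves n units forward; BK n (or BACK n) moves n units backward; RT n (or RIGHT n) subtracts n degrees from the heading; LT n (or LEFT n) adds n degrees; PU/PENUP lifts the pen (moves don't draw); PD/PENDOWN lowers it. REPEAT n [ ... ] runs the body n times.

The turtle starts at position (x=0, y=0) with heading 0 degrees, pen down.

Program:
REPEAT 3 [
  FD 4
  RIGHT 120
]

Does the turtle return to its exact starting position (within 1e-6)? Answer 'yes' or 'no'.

Answer: yes

Derivation:
Executing turtle program step by step:
Start: pos=(0,0), heading=0, pen down
REPEAT 3 [
  -- iteration 1/3 --
  FD 4: (0,0) -> (4,0) [heading=0, draw]
  RT 120: heading 0 -> 240
  -- iteration 2/3 --
  FD 4: (4,0) -> (2,-3.464) [heading=240, draw]
  RT 120: heading 240 -> 120
  -- iteration 3/3 --
  FD 4: (2,-3.464) -> (0,0) [heading=120, draw]
  RT 120: heading 120 -> 0
]
Final: pos=(0,0), heading=0, 3 segment(s) drawn

Start position: (0, 0)
Final position: (0, 0)
Distance = 0; < 1e-6 -> CLOSED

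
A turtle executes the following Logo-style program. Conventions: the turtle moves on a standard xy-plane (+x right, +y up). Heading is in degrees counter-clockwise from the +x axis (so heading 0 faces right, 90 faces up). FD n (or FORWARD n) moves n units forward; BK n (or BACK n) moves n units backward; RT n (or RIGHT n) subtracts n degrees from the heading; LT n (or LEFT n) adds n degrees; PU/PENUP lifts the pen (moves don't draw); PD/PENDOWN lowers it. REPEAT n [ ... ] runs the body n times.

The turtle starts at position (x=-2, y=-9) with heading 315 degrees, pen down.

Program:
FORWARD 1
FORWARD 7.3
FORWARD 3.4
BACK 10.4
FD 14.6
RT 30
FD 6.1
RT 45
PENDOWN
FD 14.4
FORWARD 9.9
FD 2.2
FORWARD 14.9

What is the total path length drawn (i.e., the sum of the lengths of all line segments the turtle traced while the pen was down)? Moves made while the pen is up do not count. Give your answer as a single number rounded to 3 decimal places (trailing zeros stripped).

Answer: 84.2

Derivation:
Executing turtle program step by step:
Start: pos=(-2,-9), heading=315, pen down
FD 1: (-2,-9) -> (-1.293,-9.707) [heading=315, draw]
FD 7.3: (-1.293,-9.707) -> (3.869,-14.869) [heading=315, draw]
FD 3.4: (3.869,-14.869) -> (6.273,-17.273) [heading=315, draw]
BK 10.4: (6.273,-17.273) -> (-1.081,-9.919) [heading=315, draw]
FD 14.6: (-1.081,-9.919) -> (9.243,-20.243) [heading=315, draw]
RT 30: heading 315 -> 285
FD 6.1: (9.243,-20.243) -> (10.822,-26.135) [heading=285, draw]
RT 45: heading 285 -> 240
PD: pen down
FD 14.4: (10.822,-26.135) -> (3.622,-38.606) [heading=240, draw]
FD 9.9: (3.622,-38.606) -> (-1.328,-47.18) [heading=240, draw]
FD 2.2: (-1.328,-47.18) -> (-2.428,-49.085) [heading=240, draw]
FD 14.9: (-2.428,-49.085) -> (-9.878,-61.989) [heading=240, draw]
Final: pos=(-9.878,-61.989), heading=240, 10 segment(s) drawn

Segment lengths:
  seg 1: (-2,-9) -> (-1.293,-9.707), length = 1
  seg 2: (-1.293,-9.707) -> (3.869,-14.869), length = 7.3
  seg 3: (3.869,-14.869) -> (6.273,-17.273), length = 3.4
  seg 4: (6.273,-17.273) -> (-1.081,-9.919), length = 10.4
  seg 5: (-1.081,-9.919) -> (9.243,-20.243), length = 14.6
  seg 6: (9.243,-20.243) -> (10.822,-26.135), length = 6.1
  seg 7: (10.822,-26.135) -> (3.622,-38.606), length = 14.4
  seg 8: (3.622,-38.606) -> (-1.328,-47.18), length = 9.9
  seg 9: (-1.328,-47.18) -> (-2.428,-49.085), length = 2.2
  seg 10: (-2.428,-49.085) -> (-9.878,-61.989), length = 14.9
Total = 84.2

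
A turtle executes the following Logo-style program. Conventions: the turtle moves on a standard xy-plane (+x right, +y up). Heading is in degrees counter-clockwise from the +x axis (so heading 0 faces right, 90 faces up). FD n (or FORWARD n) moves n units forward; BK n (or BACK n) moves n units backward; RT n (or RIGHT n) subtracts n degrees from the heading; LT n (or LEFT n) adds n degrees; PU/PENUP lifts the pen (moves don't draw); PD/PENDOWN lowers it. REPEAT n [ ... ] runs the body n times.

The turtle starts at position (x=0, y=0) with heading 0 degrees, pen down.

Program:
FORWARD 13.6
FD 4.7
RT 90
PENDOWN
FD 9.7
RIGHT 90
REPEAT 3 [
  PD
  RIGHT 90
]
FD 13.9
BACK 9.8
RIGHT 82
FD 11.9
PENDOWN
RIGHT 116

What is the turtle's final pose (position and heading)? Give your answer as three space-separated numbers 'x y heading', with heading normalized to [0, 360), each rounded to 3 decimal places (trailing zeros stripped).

Answer: 6.516 -15.456 72

Derivation:
Executing turtle program step by step:
Start: pos=(0,0), heading=0, pen down
FD 13.6: (0,0) -> (13.6,0) [heading=0, draw]
FD 4.7: (13.6,0) -> (18.3,0) [heading=0, draw]
RT 90: heading 0 -> 270
PD: pen down
FD 9.7: (18.3,0) -> (18.3,-9.7) [heading=270, draw]
RT 90: heading 270 -> 180
REPEAT 3 [
  -- iteration 1/3 --
  PD: pen down
  RT 90: heading 180 -> 90
  -- iteration 2/3 --
  PD: pen down
  RT 90: heading 90 -> 0
  -- iteration 3/3 --
  PD: pen down
  RT 90: heading 0 -> 270
]
FD 13.9: (18.3,-9.7) -> (18.3,-23.6) [heading=270, draw]
BK 9.8: (18.3,-23.6) -> (18.3,-13.8) [heading=270, draw]
RT 82: heading 270 -> 188
FD 11.9: (18.3,-13.8) -> (6.516,-15.456) [heading=188, draw]
PD: pen down
RT 116: heading 188 -> 72
Final: pos=(6.516,-15.456), heading=72, 6 segment(s) drawn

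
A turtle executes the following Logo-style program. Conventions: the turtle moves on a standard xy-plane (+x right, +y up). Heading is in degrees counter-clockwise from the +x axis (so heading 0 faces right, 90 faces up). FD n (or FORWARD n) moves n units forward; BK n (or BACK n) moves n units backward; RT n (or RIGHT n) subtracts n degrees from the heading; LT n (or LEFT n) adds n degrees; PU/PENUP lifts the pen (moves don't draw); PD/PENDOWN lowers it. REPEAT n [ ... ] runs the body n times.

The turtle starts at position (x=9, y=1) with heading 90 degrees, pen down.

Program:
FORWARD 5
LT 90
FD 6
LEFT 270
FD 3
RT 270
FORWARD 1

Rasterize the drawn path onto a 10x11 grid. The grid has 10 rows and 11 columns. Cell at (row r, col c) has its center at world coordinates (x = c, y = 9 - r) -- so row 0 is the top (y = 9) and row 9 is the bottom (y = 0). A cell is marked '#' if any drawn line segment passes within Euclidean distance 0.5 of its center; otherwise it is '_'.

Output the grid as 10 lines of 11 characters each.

Answer: __##_______
___#_______
___#_______
___#######_
_________#_
_________#_
_________#_
_________#_
_________#_
___________

Derivation:
Segment 0: (9,1) -> (9,6)
Segment 1: (9,6) -> (3,6)
Segment 2: (3,6) -> (3,9)
Segment 3: (3,9) -> (2,9)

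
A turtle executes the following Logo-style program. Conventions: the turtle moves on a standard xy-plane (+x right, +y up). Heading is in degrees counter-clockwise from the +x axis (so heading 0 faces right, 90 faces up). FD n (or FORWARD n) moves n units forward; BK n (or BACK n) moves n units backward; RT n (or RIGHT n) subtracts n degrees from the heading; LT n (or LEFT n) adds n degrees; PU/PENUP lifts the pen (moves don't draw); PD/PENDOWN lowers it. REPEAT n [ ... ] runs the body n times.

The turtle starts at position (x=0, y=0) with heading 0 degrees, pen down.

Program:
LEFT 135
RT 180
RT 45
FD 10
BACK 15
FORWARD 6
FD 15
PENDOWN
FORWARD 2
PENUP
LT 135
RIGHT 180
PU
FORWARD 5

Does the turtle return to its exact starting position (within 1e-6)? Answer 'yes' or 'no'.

Executing turtle program step by step:
Start: pos=(0,0), heading=0, pen down
LT 135: heading 0 -> 135
RT 180: heading 135 -> 315
RT 45: heading 315 -> 270
FD 10: (0,0) -> (0,-10) [heading=270, draw]
BK 15: (0,-10) -> (0,5) [heading=270, draw]
FD 6: (0,5) -> (0,-1) [heading=270, draw]
FD 15: (0,-1) -> (0,-16) [heading=270, draw]
PD: pen down
FD 2: (0,-16) -> (0,-18) [heading=270, draw]
PU: pen up
LT 135: heading 270 -> 45
RT 180: heading 45 -> 225
PU: pen up
FD 5: (0,-18) -> (-3.536,-21.536) [heading=225, move]
Final: pos=(-3.536,-21.536), heading=225, 5 segment(s) drawn

Start position: (0, 0)
Final position: (-3.536, -21.536)
Distance = 21.824; >= 1e-6 -> NOT closed

Answer: no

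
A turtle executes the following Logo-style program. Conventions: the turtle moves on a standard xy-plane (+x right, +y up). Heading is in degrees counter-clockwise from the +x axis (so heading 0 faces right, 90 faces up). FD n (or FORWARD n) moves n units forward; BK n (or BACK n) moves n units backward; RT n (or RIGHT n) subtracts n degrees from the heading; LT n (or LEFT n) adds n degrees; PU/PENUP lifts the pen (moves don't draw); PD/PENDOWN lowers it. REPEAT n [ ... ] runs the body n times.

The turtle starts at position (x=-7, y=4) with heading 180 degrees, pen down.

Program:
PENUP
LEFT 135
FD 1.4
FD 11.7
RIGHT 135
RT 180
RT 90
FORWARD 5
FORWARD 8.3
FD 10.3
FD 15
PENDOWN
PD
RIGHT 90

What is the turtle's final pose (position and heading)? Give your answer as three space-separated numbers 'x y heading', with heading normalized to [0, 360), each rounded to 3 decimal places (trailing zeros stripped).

Answer: 2.263 -43.863 180

Derivation:
Executing turtle program step by step:
Start: pos=(-7,4), heading=180, pen down
PU: pen up
LT 135: heading 180 -> 315
FD 1.4: (-7,4) -> (-6.01,3.01) [heading=315, move]
FD 11.7: (-6.01,3.01) -> (2.263,-5.263) [heading=315, move]
RT 135: heading 315 -> 180
RT 180: heading 180 -> 0
RT 90: heading 0 -> 270
FD 5: (2.263,-5.263) -> (2.263,-10.263) [heading=270, move]
FD 8.3: (2.263,-10.263) -> (2.263,-18.563) [heading=270, move]
FD 10.3: (2.263,-18.563) -> (2.263,-28.863) [heading=270, move]
FD 15: (2.263,-28.863) -> (2.263,-43.863) [heading=270, move]
PD: pen down
PD: pen down
RT 90: heading 270 -> 180
Final: pos=(2.263,-43.863), heading=180, 0 segment(s) drawn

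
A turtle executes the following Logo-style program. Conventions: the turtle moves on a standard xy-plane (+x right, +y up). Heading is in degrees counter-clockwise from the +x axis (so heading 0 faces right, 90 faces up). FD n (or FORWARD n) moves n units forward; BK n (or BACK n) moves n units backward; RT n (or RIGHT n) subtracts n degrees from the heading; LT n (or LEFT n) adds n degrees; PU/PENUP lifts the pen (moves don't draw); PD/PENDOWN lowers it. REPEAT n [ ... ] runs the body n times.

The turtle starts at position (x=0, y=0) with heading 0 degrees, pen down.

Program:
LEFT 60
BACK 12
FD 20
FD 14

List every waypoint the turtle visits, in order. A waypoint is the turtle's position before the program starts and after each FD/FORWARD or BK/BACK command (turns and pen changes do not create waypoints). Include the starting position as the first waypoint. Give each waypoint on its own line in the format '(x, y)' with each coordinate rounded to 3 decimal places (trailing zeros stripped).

Answer: (0, 0)
(-6, -10.392)
(4, 6.928)
(11, 19.053)

Derivation:
Executing turtle program step by step:
Start: pos=(0,0), heading=0, pen down
LT 60: heading 0 -> 60
BK 12: (0,0) -> (-6,-10.392) [heading=60, draw]
FD 20: (-6,-10.392) -> (4,6.928) [heading=60, draw]
FD 14: (4,6.928) -> (11,19.053) [heading=60, draw]
Final: pos=(11,19.053), heading=60, 3 segment(s) drawn
Waypoints (4 total):
(0, 0)
(-6, -10.392)
(4, 6.928)
(11, 19.053)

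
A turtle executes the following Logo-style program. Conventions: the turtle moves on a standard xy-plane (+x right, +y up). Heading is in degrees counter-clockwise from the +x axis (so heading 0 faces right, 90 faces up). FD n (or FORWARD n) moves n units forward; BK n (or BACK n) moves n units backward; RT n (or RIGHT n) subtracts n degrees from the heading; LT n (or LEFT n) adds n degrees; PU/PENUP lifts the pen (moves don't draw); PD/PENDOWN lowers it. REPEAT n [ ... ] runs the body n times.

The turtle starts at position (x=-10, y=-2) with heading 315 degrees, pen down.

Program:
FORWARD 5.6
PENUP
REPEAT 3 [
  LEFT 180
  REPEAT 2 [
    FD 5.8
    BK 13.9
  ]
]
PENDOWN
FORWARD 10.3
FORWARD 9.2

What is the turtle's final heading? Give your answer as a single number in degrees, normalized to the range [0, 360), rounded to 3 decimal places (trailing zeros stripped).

Answer: 135

Derivation:
Executing turtle program step by step:
Start: pos=(-10,-2), heading=315, pen down
FD 5.6: (-10,-2) -> (-6.04,-5.96) [heading=315, draw]
PU: pen up
REPEAT 3 [
  -- iteration 1/3 --
  LT 180: heading 315 -> 135
  REPEAT 2 [
    -- iteration 1/2 --
    FD 5.8: (-6.04,-5.96) -> (-10.141,-1.859) [heading=135, move]
    BK 13.9: (-10.141,-1.859) -> (-0.313,-11.687) [heading=135, move]
    -- iteration 2/2 --
    FD 5.8: (-0.313,-11.687) -> (-4.414,-7.586) [heading=135, move]
    BK 13.9: (-4.414,-7.586) -> (5.415,-17.415) [heading=135, move]
  ]
  -- iteration 2/3 --
  LT 180: heading 135 -> 315
  REPEAT 2 [
    -- iteration 1/2 --
    FD 5.8: (5.415,-17.415) -> (9.516,-21.516) [heading=315, move]
    BK 13.9: (9.516,-21.516) -> (-0.313,-11.687) [heading=315, move]
    -- iteration 2/2 --
    FD 5.8: (-0.313,-11.687) -> (3.789,-15.789) [heading=315, move]
    BK 13.9: (3.789,-15.789) -> (-6.04,-5.96) [heading=315, move]
  ]
  -- iteration 3/3 --
  LT 180: heading 315 -> 135
  REPEAT 2 [
    -- iteration 1/2 --
    FD 5.8: (-6.04,-5.96) -> (-10.141,-1.859) [heading=135, move]
    BK 13.9: (-10.141,-1.859) -> (-0.313,-11.687) [heading=135, move]
    -- iteration 2/2 --
    FD 5.8: (-0.313,-11.687) -> (-4.414,-7.586) [heading=135, move]
    BK 13.9: (-4.414,-7.586) -> (5.415,-17.415) [heading=135, move]
  ]
]
PD: pen down
FD 10.3: (5.415,-17.415) -> (-1.868,-10.132) [heading=135, draw]
FD 9.2: (-1.868,-10.132) -> (-8.374,-3.626) [heading=135, draw]
Final: pos=(-8.374,-3.626), heading=135, 3 segment(s) drawn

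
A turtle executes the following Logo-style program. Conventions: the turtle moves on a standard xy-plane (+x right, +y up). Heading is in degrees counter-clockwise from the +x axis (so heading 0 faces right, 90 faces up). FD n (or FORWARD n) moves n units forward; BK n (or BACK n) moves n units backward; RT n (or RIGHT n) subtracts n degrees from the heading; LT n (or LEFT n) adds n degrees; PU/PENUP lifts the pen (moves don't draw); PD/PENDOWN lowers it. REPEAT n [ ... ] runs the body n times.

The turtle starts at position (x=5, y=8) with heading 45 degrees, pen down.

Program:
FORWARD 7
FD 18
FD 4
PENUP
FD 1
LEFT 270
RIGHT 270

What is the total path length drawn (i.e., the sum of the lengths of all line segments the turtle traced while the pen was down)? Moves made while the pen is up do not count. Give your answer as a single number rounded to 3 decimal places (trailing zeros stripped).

Executing turtle program step by step:
Start: pos=(5,8), heading=45, pen down
FD 7: (5,8) -> (9.95,12.95) [heading=45, draw]
FD 18: (9.95,12.95) -> (22.678,25.678) [heading=45, draw]
FD 4: (22.678,25.678) -> (25.506,28.506) [heading=45, draw]
PU: pen up
FD 1: (25.506,28.506) -> (26.213,29.213) [heading=45, move]
LT 270: heading 45 -> 315
RT 270: heading 315 -> 45
Final: pos=(26.213,29.213), heading=45, 3 segment(s) drawn

Segment lengths:
  seg 1: (5,8) -> (9.95,12.95), length = 7
  seg 2: (9.95,12.95) -> (22.678,25.678), length = 18
  seg 3: (22.678,25.678) -> (25.506,28.506), length = 4
Total = 29

Answer: 29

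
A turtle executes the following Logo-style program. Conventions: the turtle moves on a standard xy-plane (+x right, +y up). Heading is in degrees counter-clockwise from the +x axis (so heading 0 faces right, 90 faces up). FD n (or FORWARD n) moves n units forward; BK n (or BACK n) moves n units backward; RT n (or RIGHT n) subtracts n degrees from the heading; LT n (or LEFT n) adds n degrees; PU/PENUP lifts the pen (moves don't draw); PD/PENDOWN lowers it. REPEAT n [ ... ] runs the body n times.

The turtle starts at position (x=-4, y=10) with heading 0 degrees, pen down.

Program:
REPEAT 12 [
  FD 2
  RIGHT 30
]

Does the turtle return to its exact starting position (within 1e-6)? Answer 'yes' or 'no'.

Executing turtle program step by step:
Start: pos=(-4,10), heading=0, pen down
REPEAT 12 [
  -- iteration 1/12 --
  FD 2: (-4,10) -> (-2,10) [heading=0, draw]
  RT 30: heading 0 -> 330
  -- iteration 2/12 --
  FD 2: (-2,10) -> (-0.268,9) [heading=330, draw]
  RT 30: heading 330 -> 300
  -- iteration 3/12 --
  FD 2: (-0.268,9) -> (0.732,7.268) [heading=300, draw]
  RT 30: heading 300 -> 270
  -- iteration 4/12 --
  FD 2: (0.732,7.268) -> (0.732,5.268) [heading=270, draw]
  RT 30: heading 270 -> 240
  -- iteration 5/12 --
  FD 2: (0.732,5.268) -> (-0.268,3.536) [heading=240, draw]
  RT 30: heading 240 -> 210
  -- iteration 6/12 --
  FD 2: (-0.268,3.536) -> (-2,2.536) [heading=210, draw]
  RT 30: heading 210 -> 180
  -- iteration 7/12 --
  FD 2: (-2,2.536) -> (-4,2.536) [heading=180, draw]
  RT 30: heading 180 -> 150
  -- iteration 8/12 --
  FD 2: (-4,2.536) -> (-5.732,3.536) [heading=150, draw]
  RT 30: heading 150 -> 120
  -- iteration 9/12 --
  FD 2: (-5.732,3.536) -> (-6.732,5.268) [heading=120, draw]
  RT 30: heading 120 -> 90
  -- iteration 10/12 --
  FD 2: (-6.732,5.268) -> (-6.732,7.268) [heading=90, draw]
  RT 30: heading 90 -> 60
  -- iteration 11/12 --
  FD 2: (-6.732,7.268) -> (-5.732,9) [heading=60, draw]
  RT 30: heading 60 -> 30
  -- iteration 12/12 --
  FD 2: (-5.732,9) -> (-4,10) [heading=30, draw]
  RT 30: heading 30 -> 0
]
Final: pos=(-4,10), heading=0, 12 segment(s) drawn

Start position: (-4, 10)
Final position: (-4, 10)
Distance = 0; < 1e-6 -> CLOSED

Answer: yes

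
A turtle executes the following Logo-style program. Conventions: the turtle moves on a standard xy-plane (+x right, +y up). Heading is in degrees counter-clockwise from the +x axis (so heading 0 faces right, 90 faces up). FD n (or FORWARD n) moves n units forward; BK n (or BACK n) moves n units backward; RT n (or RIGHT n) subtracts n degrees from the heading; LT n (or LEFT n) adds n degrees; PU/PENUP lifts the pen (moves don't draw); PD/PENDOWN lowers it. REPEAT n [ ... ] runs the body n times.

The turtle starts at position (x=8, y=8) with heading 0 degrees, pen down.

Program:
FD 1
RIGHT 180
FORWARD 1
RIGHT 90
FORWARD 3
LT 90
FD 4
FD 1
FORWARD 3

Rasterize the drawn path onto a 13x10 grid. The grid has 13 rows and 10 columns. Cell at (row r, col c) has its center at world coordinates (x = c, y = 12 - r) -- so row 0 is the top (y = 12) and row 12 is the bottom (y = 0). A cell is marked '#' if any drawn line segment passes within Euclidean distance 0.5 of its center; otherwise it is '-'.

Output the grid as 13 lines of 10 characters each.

Segment 0: (8,8) -> (9,8)
Segment 1: (9,8) -> (8,8)
Segment 2: (8,8) -> (8,11)
Segment 3: (8,11) -> (4,11)
Segment 4: (4,11) -> (3,11)
Segment 5: (3,11) -> (-0,11)

Answer: ----------
#########-
--------#-
--------#-
--------##
----------
----------
----------
----------
----------
----------
----------
----------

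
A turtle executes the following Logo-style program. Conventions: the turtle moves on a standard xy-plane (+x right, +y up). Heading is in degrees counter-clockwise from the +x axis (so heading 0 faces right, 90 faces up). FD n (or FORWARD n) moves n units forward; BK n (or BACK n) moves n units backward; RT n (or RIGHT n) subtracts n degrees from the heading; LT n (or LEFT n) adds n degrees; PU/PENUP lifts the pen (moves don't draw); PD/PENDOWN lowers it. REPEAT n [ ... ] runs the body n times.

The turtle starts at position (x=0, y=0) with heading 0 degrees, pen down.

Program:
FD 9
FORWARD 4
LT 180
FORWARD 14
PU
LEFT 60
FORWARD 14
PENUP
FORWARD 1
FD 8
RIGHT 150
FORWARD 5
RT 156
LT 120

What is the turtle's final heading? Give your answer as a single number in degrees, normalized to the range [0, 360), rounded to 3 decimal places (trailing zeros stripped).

Executing turtle program step by step:
Start: pos=(0,0), heading=0, pen down
FD 9: (0,0) -> (9,0) [heading=0, draw]
FD 4: (9,0) -> (13,0) [heading=0, draw]
LT 180: heading 0 -> 180
FD 14: (13,0) -> (-1,0) [heading=180, draw]
PU: pen up
LT 60: heading 180 -> 240
FD 14: (-1,0) -> (-8,-12.124) [heading=240, move]
PU: pen up
FD 1: (-8,-12.124) -> (-8.5,-12.99) [heading=240, move]
FD 8: (-8.5,-12.99) -> (-12.5,-19.919) [heading=240, move]
RT 150: heading 240 -> 90
FD 5: (-12.5,-19.919) -> (-12.5,-14.919) [heading=90, move]
RT 156: heading 90 -> 294
LT 120: heading 294 -> 54
Final: pos=(-12.5,-14.919), heading=54, 3 segment(s) drawn

Answer: 54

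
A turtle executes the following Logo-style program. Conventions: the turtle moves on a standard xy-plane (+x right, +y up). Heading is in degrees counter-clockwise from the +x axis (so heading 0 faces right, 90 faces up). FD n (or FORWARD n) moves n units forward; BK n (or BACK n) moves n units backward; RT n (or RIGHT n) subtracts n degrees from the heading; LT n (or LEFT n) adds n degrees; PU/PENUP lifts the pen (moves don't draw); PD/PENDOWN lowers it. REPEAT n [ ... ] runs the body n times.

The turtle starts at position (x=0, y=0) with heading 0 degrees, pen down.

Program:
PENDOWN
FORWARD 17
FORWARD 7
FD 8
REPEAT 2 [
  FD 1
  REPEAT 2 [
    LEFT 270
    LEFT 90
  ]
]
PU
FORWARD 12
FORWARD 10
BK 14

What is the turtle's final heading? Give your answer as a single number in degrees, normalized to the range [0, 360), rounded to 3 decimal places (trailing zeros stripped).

Executing turtle program step by step:
Start: pos=(0,0), heading=0, pen down
PD: pen down
FD 17: (0,0) -> (17,0) [heading=0, draw]
FD 7: (17,0) -> (24,0) [heading=0, draw]
FD 8: (24,0) -> (32,0) [heading=0, draw]
REPEAT 2 [
  -- iteration 1/2 --
  FD 1: (32,0) -> (33,0) [heading=0, draw]
  REPEAT 2 [
    -- iteration 1/2 --
    LT 270: heading 0 -> 270
    LT 90: heading 270 -> 0
    -- iteration 2/2 --
    LT 270: heading 0 -> 270
    LT 90: heading 270 -> 0
  ]
  -- iteration 2/2 --
  FD 1: (33,0) -> (34,0) [heading=0, draw]
  REPEAT 2 [
    -- iteration 1/2 --
    LT 270: heading 0 -> 270
    LT 90: heading 270 -> 0
    -- iteration 2/2 --
    LT 270: heading 0 -> 270
    LT 90: heading 270 -> 0
  ]
]
PU: pen up
FD 12: (34,0) -> (46,0) [heading=0, move]
FD 10: (46,0) -> (56,0) [heading=0, move]
BK 14: (56,0) -> (42,0) [heading=0, move]
Final: pos=(42,0), heading=0, 5 segment(s) drawn

Answer: 0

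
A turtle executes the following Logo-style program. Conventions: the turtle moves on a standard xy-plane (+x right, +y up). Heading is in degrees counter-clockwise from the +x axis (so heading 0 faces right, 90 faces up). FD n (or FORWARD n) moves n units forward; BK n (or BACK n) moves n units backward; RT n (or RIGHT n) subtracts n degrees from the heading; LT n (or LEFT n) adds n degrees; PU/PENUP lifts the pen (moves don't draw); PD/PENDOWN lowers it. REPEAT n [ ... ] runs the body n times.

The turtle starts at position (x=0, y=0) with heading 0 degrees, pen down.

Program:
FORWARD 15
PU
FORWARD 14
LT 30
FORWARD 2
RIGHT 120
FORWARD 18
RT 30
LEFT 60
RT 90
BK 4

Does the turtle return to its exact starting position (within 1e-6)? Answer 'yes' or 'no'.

Answer: no

Derivation:
Executing turtle program step by step:
Start: pos=(0,0), heading=0, pen down
FD 15: (0,0) -> (15,0) [heading=0, draw]
PU: pen up
FD 14: (15,0) -> (29,0) [heading=0, move]
LT 30: heading 0 -> 30
FD 2: (29,0) -> (30.732,1) [heading=30, move]
RT 120: heading 30 -> 270
FD 18: (30.732,1) -> (30.732,-17) [heading=270, move]
RT 30: heading 270 -> 240
LT 60: heading 240 -> 300
RT 90: heading 300 -> 210
BK 4: (30.732,-17) -> (34.196,-15) [heading=210, move]
Final: pos=(34.196,-15), heading=210, 1 segment(s) drawn

Start position: (0, 0)
Final position: (34.196, -15)
Distance = 37.341; >= 1e-6 -> NOT closed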